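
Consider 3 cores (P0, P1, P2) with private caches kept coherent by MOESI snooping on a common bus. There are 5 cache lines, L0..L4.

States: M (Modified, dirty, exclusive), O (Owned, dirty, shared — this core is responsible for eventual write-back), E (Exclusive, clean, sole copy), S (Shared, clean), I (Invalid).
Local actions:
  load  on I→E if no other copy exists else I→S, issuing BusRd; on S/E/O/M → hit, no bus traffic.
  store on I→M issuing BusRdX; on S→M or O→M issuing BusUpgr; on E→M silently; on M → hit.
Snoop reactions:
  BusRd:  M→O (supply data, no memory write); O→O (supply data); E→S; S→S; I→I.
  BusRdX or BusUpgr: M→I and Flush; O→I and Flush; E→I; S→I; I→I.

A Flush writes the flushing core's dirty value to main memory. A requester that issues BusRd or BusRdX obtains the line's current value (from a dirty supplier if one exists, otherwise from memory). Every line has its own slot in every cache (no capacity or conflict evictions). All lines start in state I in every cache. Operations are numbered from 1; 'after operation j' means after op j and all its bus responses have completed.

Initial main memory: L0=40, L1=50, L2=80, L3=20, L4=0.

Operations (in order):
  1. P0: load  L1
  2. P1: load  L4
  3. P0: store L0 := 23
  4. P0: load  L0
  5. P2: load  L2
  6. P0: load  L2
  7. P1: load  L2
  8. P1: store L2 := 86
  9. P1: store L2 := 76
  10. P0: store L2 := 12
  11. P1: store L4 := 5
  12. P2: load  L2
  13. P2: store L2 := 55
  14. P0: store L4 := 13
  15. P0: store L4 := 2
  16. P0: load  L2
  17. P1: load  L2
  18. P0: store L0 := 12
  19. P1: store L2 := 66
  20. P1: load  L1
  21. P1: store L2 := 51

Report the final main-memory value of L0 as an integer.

step 1: P0: load  L1  ⟶  EII  (L1)  txn=BusRd  M[L1]=50
step 2: P1: load  L4  ⟶  IEI  (L4)  txn=BusRd  M[L4]=0
step 3: P0: store L0 := 23  ⟶  MII  (L0)  txn=BusRdX  M[L0]=40
step 4: P0: load  L0  ⟶  MII  (L0)  txn=∅  M[L0]=40
step 5: P2: load  L2  ⟶  IIE  (L2)  txn=BusRd  M[L2]=80
step 6: P0: load  L2  ⟶  SIS  (L2)  txn=BusRd  M[L2]=80
step 7: P1: load  L2  ⟶  SSS  (L2)  txn=BusRd  M[L2]=80
step 8: P1: store L2 := 86  ⟶  IMI  (L2)  txn=BusUpgr  M[L2]=80
step 9: P1: store L2 := 76  ⟶  IMI  (L2)  txn=∅  M[L2]=80
step 10: P0: store L2 := 12  ⟶  MII  (L2)  txn=BusRdX+Flush  M[L2]=76
step 11: P1: store L4 := 5  ⟶  IMI  (L4)  txn=∅  M[L4]=0
step 12: P2: load  L2  ⟶  OIS  (L2)  txn=BusRd  M[L2]=76
step 13: P2: store L2 := 55  ⟶  IIM  (L2)  txn=BusUpgr+Flush  M[L2]=12
step 14: P0: store L4 := 13  ⟶  MII  (L4)  txn=BusRdX+Flush  M[L4]=5
step 15: P0: store L4 := 2  ⟶  MII  (L4)  txn=∅  M[L4]=5
step 16: P0: load  L2  ⟶  SIO  (L2)  txn=BusRd  M[L2]=12
step 17: P1: load  L2  ⟶  SSO  (L2)  txn=BusRd  M[L2]=12
step 18: P0: store L0 := 12  ⟶  MII  (L0)  txn=∅  M[L0]=40
step 19: P1: store L2 := 66  ⟶  IMI  (L2)  txn=BusUpgr+Flush  M[L2]=55
step 20: P1: load  L1  ⟶  SSI  (L1)  txn=BusRd  M[L1]=50
step 21: P1: store L2 := 51  ⟶  IMI  (L2)  txn=∅  M[L2]=55

memory[L0] = 40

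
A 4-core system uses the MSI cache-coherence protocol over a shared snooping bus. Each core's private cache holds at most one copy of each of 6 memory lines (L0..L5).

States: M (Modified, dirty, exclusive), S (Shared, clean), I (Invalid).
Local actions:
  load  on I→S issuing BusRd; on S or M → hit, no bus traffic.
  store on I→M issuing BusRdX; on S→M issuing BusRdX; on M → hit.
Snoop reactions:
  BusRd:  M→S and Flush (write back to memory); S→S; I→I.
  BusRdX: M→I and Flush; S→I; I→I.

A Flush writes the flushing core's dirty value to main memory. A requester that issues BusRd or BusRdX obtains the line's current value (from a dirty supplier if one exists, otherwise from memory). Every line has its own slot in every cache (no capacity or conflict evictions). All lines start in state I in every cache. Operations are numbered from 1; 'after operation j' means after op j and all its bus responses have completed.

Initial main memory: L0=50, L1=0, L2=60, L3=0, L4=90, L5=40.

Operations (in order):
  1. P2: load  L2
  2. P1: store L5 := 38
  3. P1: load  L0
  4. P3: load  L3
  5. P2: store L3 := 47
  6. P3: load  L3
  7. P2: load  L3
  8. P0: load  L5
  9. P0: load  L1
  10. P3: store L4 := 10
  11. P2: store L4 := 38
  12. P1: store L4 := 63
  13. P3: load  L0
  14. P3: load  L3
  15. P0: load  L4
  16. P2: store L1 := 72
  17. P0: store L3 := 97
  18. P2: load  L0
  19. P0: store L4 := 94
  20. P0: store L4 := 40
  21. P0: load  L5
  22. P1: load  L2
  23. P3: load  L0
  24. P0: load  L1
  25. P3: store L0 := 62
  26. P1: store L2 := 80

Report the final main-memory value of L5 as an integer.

memory[L5] = 38

1. P2: load  L2  bus=[BusRd]  L2: P0=I P1=I P2=S P3=I  mem[L2]=60
2. P1: store L5 := 38  bus=[BusRdX]  L5: P0=I P1=M P2=I P3=I  mem[L5]=40
3. P1: load  L0  bus=[BusRd]  L0: P0=I P1=S P2=I P3=I  mem[L0]=50
4. P3: load  L3  bus=[BusRd]  L3: P0=I P1=I P2=I P3=S  mem[L3]=0
5. P2: store L3 := 47  bus=[BusRdX]  L3: P0=I P1=I P2=M P3=I  mem[L3]=0
6. P3: load  L3  bus=[BusRd,Flush]  L3: P0=I P1=I P2=S P3=S  mem[L3]=47
7. P2: load  L3  bus=[-]  L3: P0=I P1=I P2=S P3=S  mem[L3]=47
8. P0: load  L5  bus=[BusRd,Flush]  L5: P0=S P1=S P2=I P3=I  mem[L5]=38
9. P0: load  L1  bus=[BusRd]  L1: P0=S P1=I P2=I P3=I  mem[L1]=0
10. P3: store L4 := 10  bus=[BusRdX]  L4: P0=I P1=I P2=I P3=M  mem[L4]=90
11. P2: store L4 := 38  bus=[BusRdX,Flush]  L4: P0=I P1=I P2=M P3=I  mem[L4]=10
12. P1: store L4 := 63  bus=[BusRdX,Flush]  L4: P0=I P1=M P2=I P3=I  mem[L4]=38
13. P3: load  L0  bus=[BusRd]  L0: P0=I P1=S P2=I P3=S  mem[L0]=50
14. P3: load  L3  bus=[-]  L3: P0=I P1=I P2=S P3=S  mem[L3]=47
15. P0: load  L4  bus=[BusRd,Flush]  L4: P0=S P1=S P2=I P3=I  mem[L4]=63
16. P2: store L1 := 72  bus=[BusRdX]  L1: P0=I P1=I P2=M P3=I  mem[L1]=0
17. P0: store L3 := 97  bus=[BusRdX]  L3: P0=M P1=I P2=I P3=I  mem[L3]=47
18. P2: load  L0  bus=[BusRd]  L0: P0=I P1=S P2=S P3=S  mem[L0]=50
19. P0: store L4 := 94  bus=[BusRdX]  L4: P0=M P1=I P2=I P3=I  mem[L4]=63
20. P0: store L4 := 40  bus=[-]  L4: P0=M P1=I P2=I P3=I  mem[L4]=63
21. P0: load  L5  bus=[-]  L5: P0=S P1=S P2=I P3=I  mem[L5]=38
22. P1: load  L2  bus=[BusRd]  L2: P0=I P1=S P2=S P3=I  mem[L2]=60
23. P3: load  L0  bus=[-]  L0: P0=I P1=S P2=S P3=S  mem[L0]=50
24. P0: load  L1  bus=[BusRd,Flush]  L1: P0=S P1=I P2=S P3=I  mem[L1]=72
25. P3: store L0 := 62  bus=[BusRdX]  L0: P0=I P1=I P2=I P3=M  mem[L0]=50
26. P1: store L2 := 80  bus=[BusRdX]  L2: P0=I P1=M P2=I P3=I  mem[L2]=60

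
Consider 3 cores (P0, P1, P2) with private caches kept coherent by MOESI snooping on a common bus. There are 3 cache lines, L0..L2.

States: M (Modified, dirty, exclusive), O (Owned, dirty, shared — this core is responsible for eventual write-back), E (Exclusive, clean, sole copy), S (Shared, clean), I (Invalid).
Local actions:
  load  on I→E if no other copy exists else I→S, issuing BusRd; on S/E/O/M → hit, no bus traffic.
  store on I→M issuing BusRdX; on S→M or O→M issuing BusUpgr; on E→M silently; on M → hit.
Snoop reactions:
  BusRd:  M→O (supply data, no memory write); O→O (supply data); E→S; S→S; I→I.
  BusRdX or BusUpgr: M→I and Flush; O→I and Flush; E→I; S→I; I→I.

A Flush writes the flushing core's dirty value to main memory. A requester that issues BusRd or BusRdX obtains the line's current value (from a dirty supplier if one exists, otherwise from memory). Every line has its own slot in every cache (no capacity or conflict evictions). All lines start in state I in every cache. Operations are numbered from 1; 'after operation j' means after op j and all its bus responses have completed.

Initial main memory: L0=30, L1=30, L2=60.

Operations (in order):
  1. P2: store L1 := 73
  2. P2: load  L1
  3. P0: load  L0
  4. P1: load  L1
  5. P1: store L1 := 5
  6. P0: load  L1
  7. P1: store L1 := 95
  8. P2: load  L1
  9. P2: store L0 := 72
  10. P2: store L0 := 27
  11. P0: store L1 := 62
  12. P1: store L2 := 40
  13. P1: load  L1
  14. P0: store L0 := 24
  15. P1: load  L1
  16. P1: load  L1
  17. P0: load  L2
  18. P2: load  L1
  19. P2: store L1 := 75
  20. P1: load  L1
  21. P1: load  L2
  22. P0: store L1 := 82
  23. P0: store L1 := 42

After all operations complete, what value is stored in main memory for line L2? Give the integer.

memory[L2] = 60

1. P2: store L1 := 73  bus=[BusRdX]  L1: P0=I P1=I P2=M  mem[L1]=30
2. P2: load  L1  bus=[-]  L1: P0=I P1=I P2=M  mem[L1]=30
3. P0: load  L0  bus=[BusRd]  L0: P0=E P1=I P2=I  mem[L0]=30
4. P1: load  L1  bus=[BusRd]  L1: P0=I P1=S P2=O  mem[L1]=30
5. P1: store L1 := 5  bus=[BusUpgr,Flush]  L1: P0=I P1=M P2=I  mem[L1]=73
6. P0: load  L1  bus=[BusRd]  L1: P0=S P1=O P2=I  mem[L1]=73
7. P1: store L1 := 95  bus=[BusUpgr]  L1: P0=I P1=M P2=I  mem[L1]=73
8. P2: load  L1  bus=[BusRd]  L1: P0=I P1=O P2=S  mem[L1]=73
9. P2: store L0 := 72  bus=[BusRdX]  L0: P0=I P1=I P2=M  mem[L0]=30
10. P2: store L0 := 27  bus=[-]  L0: P0=I P1=I P2=M  mem[L0]=30
11. P0: store L1 := 62  bus=[BusRdX,Flush]  L1: P0=M P1=I P2=I  mem[L1]=95
12. P1: store L2 := 40  bus=[BusRdX]  L2: P0=I P1=M P2=I  mem[L2]=60
13. P1: load  L1  bus=[BusRd]  L1: P0=O P1=S P2=I  mem[L1]=95
14. P0: store L0 := 24  bus=[BusRdX,Flush]  L0: P0=M P1=I P2=I  mem[L0]=27
15. P1: load  L1  bus=[-]  L1: P0=O P1=S P2=I  mem[L1]=95
16. P1: load  L1  bus=[-]  L1: P0=O P1=S P2=I  mem[L1]=95
17. P0: load  L2  bus=[BusRd]  L2: P0=S P1=O P2=I  mem[L2]=60
18. P2: load  L1  bus=[BusRd]  L1: P0=O P1=S P2=S  mem[L1]=95
19. P2: store L1 := 75  bus=[BusUpgr,Flush]  L1: P0=I P1=I P2=M  mem[L1]=62
20. P1: load  L1  bus=[BusRd]  L1: P0=I P1=S P2=O  mem[L1]=62
21. P1: load  L2  bus=[-]  L2: P0=S P1=O P2=I  mem[L2]=60
22. P0: store L1 := 82  bus=[BusRdX,Flush]  L1: P0=M P1=I P2=I  mem[L1]=75
23. P0: store L1 := 42  bus=[-]  L1: P0=M P1=I P2=I  mem[L1]=75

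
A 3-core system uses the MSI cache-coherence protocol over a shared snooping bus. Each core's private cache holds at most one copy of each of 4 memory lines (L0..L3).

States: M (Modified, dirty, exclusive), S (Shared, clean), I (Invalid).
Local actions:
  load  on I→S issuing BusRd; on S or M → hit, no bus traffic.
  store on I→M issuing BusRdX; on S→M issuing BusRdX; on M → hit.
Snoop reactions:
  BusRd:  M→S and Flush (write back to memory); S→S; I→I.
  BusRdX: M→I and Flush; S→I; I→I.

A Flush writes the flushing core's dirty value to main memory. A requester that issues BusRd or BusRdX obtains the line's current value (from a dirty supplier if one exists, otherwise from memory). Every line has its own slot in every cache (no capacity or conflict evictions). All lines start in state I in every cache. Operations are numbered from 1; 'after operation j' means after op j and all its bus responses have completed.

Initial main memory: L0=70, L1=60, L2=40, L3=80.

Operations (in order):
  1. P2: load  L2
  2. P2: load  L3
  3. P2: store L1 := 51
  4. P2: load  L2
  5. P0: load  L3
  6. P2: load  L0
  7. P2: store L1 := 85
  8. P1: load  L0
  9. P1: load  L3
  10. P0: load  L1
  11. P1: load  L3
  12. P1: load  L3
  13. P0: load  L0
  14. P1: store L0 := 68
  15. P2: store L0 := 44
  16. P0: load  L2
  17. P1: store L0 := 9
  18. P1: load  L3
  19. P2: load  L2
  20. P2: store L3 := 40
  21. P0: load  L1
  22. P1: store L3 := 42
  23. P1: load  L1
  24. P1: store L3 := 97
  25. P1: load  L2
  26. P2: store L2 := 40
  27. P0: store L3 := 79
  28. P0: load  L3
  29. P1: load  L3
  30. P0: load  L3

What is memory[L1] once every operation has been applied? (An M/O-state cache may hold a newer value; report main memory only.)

memory[L1] = 85

1. P2: load  L2  bus=[BusRd]  L2: P0=I P1=I P2=S  mem[L2]=40
2. P2: load  L3  bus=[BusRd]  L3: P0=I P1=I P2=S  mem[L3]=80
3. P2: store L1 := 51  bus=[BusRdX]  L1: P0=I P1=I P2=M  mem[L1]=60
4. P2: load  L2  bus=[-]  L2: P0=I P1=I P2=S  mem[L2]=40
5. P0: load  L3  bus=[BusRd]  L3: P0=S P1=I P2=S  mem[L3]=80
6. P2: load  L0  bus=[BusRd]  L0: P0=I P1=I P2=S  mem[L0]=70
7. P2: store L1 := 85  bus=[-]  L1: P0=I P1=I P2=M  mem[L1]=60
8. P1: load  L0  bus=[BusRd]  L0: P0=I P1=S P2=S  mem[L0]=70
9. P1: load  L3  bus=[BusRd]  L3: P0=S P1=S P2=S  mem[L3]=80
10. P0: load  L1  bus=[BusRd,Flush]  L1: P0=S P1=I P2=S  mem[L1]=85
11. P1: load  L3  bus=[-]  L3: P0=S P1=S P2=S  mem[L3]=80
12. P1: load  L3  bus=[-]  L3: P0=S P1=S P2=S  mem[L3]=80
13. P0: load  L0  bus=[BusRd]  L0: P0=S P1=S P2=S  mem[L0]=70
14. P1: store L0 := 68  bus=[BusRdX]  L0: P0=I P1=M P2=I  mem[L0]=70
15. P2: store L0 := 44  bus=[BusRdX,Flush]  L0: P0=I P1=I P2=M  mem[L0]=68
16. P0: load  L2  bus=[BusRd]  L2: P0=S P1=I P2=S  mem[L2]=40
17. P1: store L0 := 9  bus=[BusRdX,Flush]  L0: P0=I P1=M P2=I  mem[L0]=44
18. P1: load  L3  bus=[-]  L3: P0=S P1=S P2=S  mem[L3]=80
19. P2: load  L2  bus=[-]  L2: P0=S P1=I P2=S  mem[L2]=40
20. P2: store L3 := 40  bus=[BusRdX]  L3: P0=I P1=I P2=M  mem[L3]=80
21. P0: load  L1  bus=[-]  L1: P0=S P1=I P2=S  mem[L1]=85
22. P1: store L3 := 42  bus=[BusRdX,Flush]  L3: P0=I P1=M P2=I  mem[L3]=40
23. P1: load  L1  bus=[BusRd]  L1: P0=S P1=S P2=S  mem[L1]=85
24. P1: store L3 := 97  bus=[-]  L3: P0=I P1=M P2=I  mem[L3]=40
25. P1: load  L2  bus=[BusRd]  L2: P0=S P1=S P2=S  mem[L2]=40
26. P2: store L2 := 40  bus=[BusRdX]  L2: P0=I P1=I P2=M  mem[L2]=40
27. P0: store L3 := 79  bus=[BusRdX,Flush]  L3: P0=M P1=I P2=I  mem[L3]=97
28. P0: load  L3  bus=[-]  L3: P0=M P1=I P2=I  mem[L3]=97
29. P1: load  L3  bus=[BusRd,Flush]  L3: P0=S P1=S P2=I  mem[L3]=79
30. P0: load  L3  bus=[-]  L3: P0=S P1=S P2=I  mem[L3]=79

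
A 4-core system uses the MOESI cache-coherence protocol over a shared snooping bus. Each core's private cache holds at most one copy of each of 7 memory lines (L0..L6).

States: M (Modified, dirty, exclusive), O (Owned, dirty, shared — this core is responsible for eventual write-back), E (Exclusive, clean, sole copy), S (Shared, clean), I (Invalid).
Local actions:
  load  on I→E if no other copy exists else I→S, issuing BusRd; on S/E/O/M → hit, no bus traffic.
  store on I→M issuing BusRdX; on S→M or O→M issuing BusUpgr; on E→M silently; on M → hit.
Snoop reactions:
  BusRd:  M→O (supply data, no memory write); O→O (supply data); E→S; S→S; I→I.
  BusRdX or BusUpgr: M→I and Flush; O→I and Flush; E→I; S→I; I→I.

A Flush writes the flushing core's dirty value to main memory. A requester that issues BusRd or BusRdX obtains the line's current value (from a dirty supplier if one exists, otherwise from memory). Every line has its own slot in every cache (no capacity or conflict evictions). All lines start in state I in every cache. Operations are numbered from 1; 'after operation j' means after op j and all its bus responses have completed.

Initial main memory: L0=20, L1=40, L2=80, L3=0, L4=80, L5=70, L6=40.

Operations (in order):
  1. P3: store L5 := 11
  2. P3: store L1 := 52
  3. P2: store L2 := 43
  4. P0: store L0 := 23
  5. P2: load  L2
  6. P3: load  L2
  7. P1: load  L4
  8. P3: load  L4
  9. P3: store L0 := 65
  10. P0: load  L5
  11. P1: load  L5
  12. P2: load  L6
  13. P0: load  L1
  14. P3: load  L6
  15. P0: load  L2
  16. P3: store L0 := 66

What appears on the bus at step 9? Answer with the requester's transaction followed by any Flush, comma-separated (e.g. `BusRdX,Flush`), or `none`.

1. P3: store L5 := 11  bus=[BusRdX]  L5: P0=I P1=I P2=I P3=M  mem[L5]=70
2. P3: store L1 := 52  bus=[BusRdX]  L1: P0=I P1=I P2=I P3=M  mem[L1]=40
3. P2: store L2 := 43  bus=[BusRdX]  L2: P0=I P1=I P2=M P3=I  mem[L2]=80
4. P0: store L0 := 23  bus=[BusRdX]  L0: P0=M P1=I P2=I P3=I  mem[L0]=20
5. P2: load  L2  bus=[-]  L2: P0=I P1=I P2=M P3=I  mem[L2]=80
6. P3: load  L2  bus=[BusRd]  L2: P0=I P1=I P2=O P3=S  mem[L2]=80
7. P1: load  L4  bus=[BusRd]  L4: P0=I P1=E P2=I P3=I  mem[L4]=80
8. P3: load  L4  bus=[BusRd]  L4: P0=I P1=S P2=I P3=S  mem[L4]=80
9. P3: store L0 := 65  bus=[BusRdX,Flush]  L0: P0=I P1=I P2=I P3=M  mem[L0]=23
10. P0: load  L5  bus=[BusRd]  L5: P0=S P1=I P2=I P3=O  mem[L5]=70
11. P1: load  L5  bus=[BusRd]  L5: P0=S P1=S P2=I P3=O  mem[L5]=70
12. P2: load  L6  bus=[BusRd]  L6: P0=I P1=I P2=E P3=I  mem[L6]=40
13. P0: load  L1  bus=[BusRd]  L1: P0=S P1=I P2=I P3=O  mem[L1]=40
14. P3: load  L6  bus=[BusRd]  L6: P0=I P1=I P2=S P3=S  mem[L6]=40
15. P0: load  L2  bus=[BusRd]  L2: P0=S P1=I P2=O P3=S  mem[L2]=80
16. P3: store L0 := 66  bus=[-]  L0: P0=I P1=I P2=I P3=M  mem[L0]=23

bus = BusRdX,Flush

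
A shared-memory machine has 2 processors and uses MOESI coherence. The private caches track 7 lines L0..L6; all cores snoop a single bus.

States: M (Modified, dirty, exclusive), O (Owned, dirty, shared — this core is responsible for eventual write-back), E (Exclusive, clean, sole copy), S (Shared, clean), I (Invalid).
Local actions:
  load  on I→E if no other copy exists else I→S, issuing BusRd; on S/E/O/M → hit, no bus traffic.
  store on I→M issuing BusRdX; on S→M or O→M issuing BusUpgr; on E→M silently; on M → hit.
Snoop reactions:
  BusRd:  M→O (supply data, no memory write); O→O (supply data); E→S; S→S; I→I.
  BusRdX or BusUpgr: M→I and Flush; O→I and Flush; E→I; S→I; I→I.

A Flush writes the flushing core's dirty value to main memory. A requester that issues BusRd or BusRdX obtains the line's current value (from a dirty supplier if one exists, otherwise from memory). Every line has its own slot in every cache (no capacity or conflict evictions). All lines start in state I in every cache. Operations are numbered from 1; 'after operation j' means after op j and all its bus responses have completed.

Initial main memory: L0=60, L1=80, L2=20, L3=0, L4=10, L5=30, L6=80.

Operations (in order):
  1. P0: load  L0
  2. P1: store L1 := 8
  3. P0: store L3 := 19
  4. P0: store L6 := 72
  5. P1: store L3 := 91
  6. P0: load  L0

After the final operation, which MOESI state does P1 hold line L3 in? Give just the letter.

step 1: P0: load  L0  ⟶  EI  (L0)  txn=BusRd  M[L0]=60
step 2: P1: store L1 := 8  ⟶  IM  (L1)  txn=BusRdX  M[L1]=80
step 3: P0: store L3 := 19  ⟶  MI  (L3)  txn=BusRdX  M[L3]=0
step 4: P0: store L6 := 72  ⟶  MI  (L6)  txn=BusRdX  M[L6]=80
step 5: P1: store L3 := 91  ⟶  IM  (L3)  txn=BusRdX+Flush  M[L3]=19
step 6: P0: load  L0  ⟶  EI  (L0)  txn=∅  M[L0]=60

state = M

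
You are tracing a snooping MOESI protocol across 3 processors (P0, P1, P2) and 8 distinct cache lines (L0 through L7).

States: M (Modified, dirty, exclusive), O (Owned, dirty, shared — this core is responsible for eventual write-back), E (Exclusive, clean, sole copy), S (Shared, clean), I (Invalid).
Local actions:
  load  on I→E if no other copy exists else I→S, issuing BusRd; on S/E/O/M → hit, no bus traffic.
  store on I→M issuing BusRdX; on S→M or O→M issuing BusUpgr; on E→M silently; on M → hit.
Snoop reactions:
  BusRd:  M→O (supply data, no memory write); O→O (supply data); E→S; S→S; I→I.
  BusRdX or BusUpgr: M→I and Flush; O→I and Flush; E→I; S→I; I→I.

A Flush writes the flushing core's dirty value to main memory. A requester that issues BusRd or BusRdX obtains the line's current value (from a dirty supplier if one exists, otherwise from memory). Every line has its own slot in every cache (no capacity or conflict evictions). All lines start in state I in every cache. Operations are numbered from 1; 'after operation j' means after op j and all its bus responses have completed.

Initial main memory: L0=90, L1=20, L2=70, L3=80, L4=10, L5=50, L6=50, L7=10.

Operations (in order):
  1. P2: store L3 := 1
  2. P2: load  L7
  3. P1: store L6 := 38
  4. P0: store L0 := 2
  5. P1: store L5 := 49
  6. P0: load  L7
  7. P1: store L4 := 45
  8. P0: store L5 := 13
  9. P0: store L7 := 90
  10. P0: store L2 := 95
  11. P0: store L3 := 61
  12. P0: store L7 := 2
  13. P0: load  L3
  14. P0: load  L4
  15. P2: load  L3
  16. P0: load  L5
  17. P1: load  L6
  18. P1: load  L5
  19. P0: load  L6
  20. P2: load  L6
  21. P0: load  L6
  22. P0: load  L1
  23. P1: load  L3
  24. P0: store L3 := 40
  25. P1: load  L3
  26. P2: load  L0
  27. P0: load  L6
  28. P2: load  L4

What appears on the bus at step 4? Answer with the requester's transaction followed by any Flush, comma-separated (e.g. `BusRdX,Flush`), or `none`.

bus = BusRdX

  op1 P2: store L3 := 1 → I/I/M on L3; bus BusRdX; mem=80
  op2 P2: load  L7 → I/I/E on L7; bus BusRd; mem=10
  op3 P1: store L6 := 38 → I/M/I on L6; bus BusRdX; mem=50
  op4 P0: store L0 := 2 → M/I/I on L0; bus BusRdX; mem=90
  op5 P1: store L5 := 49 → I/M/I on L5; bus BusRdX; mem=50
  op6 P0: load  L7 → S/I/S on L7; bus BusRd; mem=10
  op7 P1: store L4 := 45 → I/M/I on L4; bus BusRdX; mem=10
  op8 P0: store L5 := 13 → M/I/I on L5; bus BusRdX Flush; mem=49
  op9 P0: store L7 := 90 → M/I/I on L7; bus BusUpgr; mem=10
  op10 P0: store L2 := 95 → M/I/I on L2; bus BusRdX; mem=70
  op11 P0: store L3 := 61 → M/I/I on L3; bus BusRdX Flush; mem=1
  op12 P0: store L7 := 2 → M/I/I on L7; bus (none); mem=10
  op13 P0: load  L3 → M/I/I on L3; bus (none); mem=1
  op14 P0: load  L4 → S/O/I on L4; bus BusRd; mem=10
  op15 P2: load  L3 → O/I/S on L3; bus BusRd; mem=1
  op16 P0: load  L5 → M/I/I on L5; bus (none); mem=49
  op17 P1: load  L6 → I/M/I on L6; bus (none); mem=50
  op18 P1: load  L5 → O/S/I on L5; bus BusRd; mem=49
  op19 P0: load  L6 → S/O/I on L6; bus BusRd; mem=50
  op20 P2: load  L6 → S/O/S on L6; bus BusRd; mem=50
  op21 P0: load  L6 → S/O/S on L6; bus (none); mem=50
  op22 P0: load  L1 → E/I/I on L1; bus BusRd; mem=20
  op23 P1: load  L3 → O/S/S on L3; bus BusRd; mem=1
  op24 P0: store L3 := 40 → M/I/I on L3; bus BusUpgr; mem=1
  op25 P1: load  L3 → O/S/I on L3; bus BusRd; mem=1
  op26 P2: load  L0 → O/I/S on L0; bus BusRd; mem=90
  op27 P0: load  L6 → S/O/S on L6; bus (none); mem=50
  op28 P2: load  L4 → S/O/S on L4; bus BusRd; mem=10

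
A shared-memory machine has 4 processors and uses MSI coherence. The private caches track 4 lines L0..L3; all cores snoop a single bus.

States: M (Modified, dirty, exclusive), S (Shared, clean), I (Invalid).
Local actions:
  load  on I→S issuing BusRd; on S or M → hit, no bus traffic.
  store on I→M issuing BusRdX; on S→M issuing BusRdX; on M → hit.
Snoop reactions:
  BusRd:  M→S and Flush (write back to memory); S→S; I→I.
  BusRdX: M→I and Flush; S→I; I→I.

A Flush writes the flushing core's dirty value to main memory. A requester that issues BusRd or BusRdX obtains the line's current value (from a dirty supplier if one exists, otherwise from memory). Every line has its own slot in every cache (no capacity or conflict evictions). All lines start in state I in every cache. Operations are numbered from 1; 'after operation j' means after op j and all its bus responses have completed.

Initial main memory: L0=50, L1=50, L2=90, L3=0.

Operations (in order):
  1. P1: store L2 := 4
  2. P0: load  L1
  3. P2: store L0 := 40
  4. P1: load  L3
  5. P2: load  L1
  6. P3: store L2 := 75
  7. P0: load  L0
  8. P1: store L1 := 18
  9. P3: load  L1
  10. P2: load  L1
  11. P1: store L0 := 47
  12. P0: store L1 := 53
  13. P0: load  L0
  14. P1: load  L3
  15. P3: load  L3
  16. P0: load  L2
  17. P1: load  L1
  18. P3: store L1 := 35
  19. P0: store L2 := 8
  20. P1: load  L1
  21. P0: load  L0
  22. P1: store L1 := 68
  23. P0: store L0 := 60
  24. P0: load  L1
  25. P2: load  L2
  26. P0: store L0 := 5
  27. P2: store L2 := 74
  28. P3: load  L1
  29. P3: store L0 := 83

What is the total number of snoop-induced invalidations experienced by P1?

  op1 P1: store L2 := 4 → I/M/I/I on L2; bus BusRdX; mem=90
  op2 P0: load  L1 → S/I/I/I on L1; bus BusRd; mem=50
  op3 P2: store L0 := 40 → I/I/M/I on L0; bus BusRdX; mem=50
  op4 P1: load  L3 → I/S/I/I on L3; bus BusRd; mem=0
  op5 P2: load  L1 → S/I/S/I on L1; bus BusRd; mem=50
  op6 P3: store L2 := 75 → I/I/I/M on L2; bus BusRdX Flush; mem=4
  op7 P0: load  L0 → S/I/S/I on L0; bus BusRd Flush; mem=40
  op8 P1: store L1 := 18 → I/M/I/I on L1; bus BusRdX; mem=50
  op9 P3: load  L1 → I/S/I/S on L1; bus BusRd Flush; mem=18
  op10 P2: load  L1 → I/S/S/S on L1; bus BusRd; mem=18
  op11 P1: store L0 := 47 → I/M/I/I on L0; bus BusRdX; mem=40
  op12 P0: store L1 := 53 → M/I/I/I on L1; bus BusRdX; mem=18
  op13 P0: load  L0 → S/S/I/I on L0; bus BusRd Flush; mem=47
  op14 P1: load  L3 → I/S/I/I on L3; bus (none); mem=0
  op15 P3: load  L3 → I/S/I/S on L3; bus BusRd; mem=0
  op16 P0: load  L2 → S/I/I/S on L2; bus BusRd Flush; mem=75
  op17 P1: load  L1 → S/S/I/I on L1; bus BusRd Flush; mem=53
  op18 P3: store L1 := 35 → I/I/I/M on L1; bus BusRdX; mem=53
  op19 P0: store L2 := 8 → M/I/I/I on L2; bus BusRdX; mem=75
  op20 P1: load  L1 → I/S/I/S on L1; bus BusRd Flush; mem=35
  op21 P0: load  L0 → S/S/I/I on L0; bus (none); mem=47
  op22 P1: store L1 := 68 → I/M/I/I on L1; bus BusRdX; mem=35
  op23 P0: store L0 := 60 → M/I/I/I on L0; bus BusRdX; mem=47
  op24 P0: load  L1 → S/S/I/I on L1; bus BusRd Flush; mem=68
  op25 P2: load  L2 → S/I/S/I on L2; bus BusRd Flush; mem=8
  op26 P0: store L0 := 5 → M/I/I/I on L0; bus (none); mem=47
  op27 P2: store L2 := 74 → I/I/M/I on L2; bus BusRdX; mem=8
  op28 P3: load  L1 → S/S/I/S on L1; bus BusRd; mem=68
  op29 P3: store L0 := 83 → I/I/I/M on L0; bus BusRdX Flush; mem=5

invalidations = 4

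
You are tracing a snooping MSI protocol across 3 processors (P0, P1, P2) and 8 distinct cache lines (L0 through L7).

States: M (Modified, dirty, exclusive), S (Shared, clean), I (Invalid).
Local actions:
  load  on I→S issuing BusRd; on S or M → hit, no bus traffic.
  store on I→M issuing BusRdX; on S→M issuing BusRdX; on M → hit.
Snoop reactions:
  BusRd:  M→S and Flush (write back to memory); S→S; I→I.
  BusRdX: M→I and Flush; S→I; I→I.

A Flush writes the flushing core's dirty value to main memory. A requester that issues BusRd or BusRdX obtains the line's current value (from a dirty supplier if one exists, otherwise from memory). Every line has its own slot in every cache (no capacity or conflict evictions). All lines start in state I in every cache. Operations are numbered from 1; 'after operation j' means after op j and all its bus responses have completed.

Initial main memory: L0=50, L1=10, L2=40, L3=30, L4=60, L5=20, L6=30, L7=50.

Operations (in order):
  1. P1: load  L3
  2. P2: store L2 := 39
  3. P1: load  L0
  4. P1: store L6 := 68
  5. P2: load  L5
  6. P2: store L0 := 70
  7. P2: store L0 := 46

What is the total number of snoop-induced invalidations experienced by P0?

invalidations = 0

step 1: P1: load  L3  ⟶  ISI  (L3)  txn=BusRd  M[L3]=30
step 2: P2: store L2 := 39  ⟶  IIM  (L2)  txn=BusRdX  M[L2]=40
step 3: P1: load  L0  ⟶  ISI  (L0)  txn=BusRd  M[L0]=50
step 4: P1: store L6 := 68  ⟶  IMI  (L6)  txn=BusRdX  M[L6]=30
step 5: P2: load  L5  ⟶  IIS  (L5)  txn=BusRd  M[L5]=20
step 6: P2: store L0 := 70  ⟶  IIM  (L0)  txn=BusRdX  M[L0]=50
step 7: P2: store L0 := 46  ⟶  IIM  (L0)  txn=∅  M[L0]=50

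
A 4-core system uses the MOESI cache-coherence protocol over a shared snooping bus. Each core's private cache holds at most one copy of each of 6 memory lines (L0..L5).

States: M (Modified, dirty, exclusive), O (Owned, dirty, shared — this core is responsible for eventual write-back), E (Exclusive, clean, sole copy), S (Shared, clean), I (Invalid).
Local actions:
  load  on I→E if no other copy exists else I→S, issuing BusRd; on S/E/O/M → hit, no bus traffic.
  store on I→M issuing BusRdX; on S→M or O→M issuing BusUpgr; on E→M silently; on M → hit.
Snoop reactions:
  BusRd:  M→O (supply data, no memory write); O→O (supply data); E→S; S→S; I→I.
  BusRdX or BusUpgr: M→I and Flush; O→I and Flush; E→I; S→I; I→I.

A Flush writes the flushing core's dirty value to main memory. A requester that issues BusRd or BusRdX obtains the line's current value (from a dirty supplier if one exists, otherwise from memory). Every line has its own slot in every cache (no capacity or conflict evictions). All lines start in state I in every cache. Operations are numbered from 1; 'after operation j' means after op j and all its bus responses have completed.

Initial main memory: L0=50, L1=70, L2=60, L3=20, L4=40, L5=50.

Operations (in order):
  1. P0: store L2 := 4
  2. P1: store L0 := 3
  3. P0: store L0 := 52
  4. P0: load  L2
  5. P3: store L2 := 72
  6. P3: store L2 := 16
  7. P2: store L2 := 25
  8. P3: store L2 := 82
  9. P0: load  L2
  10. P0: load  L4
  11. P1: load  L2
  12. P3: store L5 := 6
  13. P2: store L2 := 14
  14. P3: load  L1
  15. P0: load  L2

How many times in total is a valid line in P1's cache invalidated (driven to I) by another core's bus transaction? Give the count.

step 1: P0: store L2 := 4  ⟶  MIII  (L2)  txn=BusRdX  M[L2]=60
step 2: P1: store L0 := 3  ⟶  IMII  (L0)  txn=BusRdX  M[L0]=50
step 3: P0: store L0 := 52  ⟶  MIII  (L0)  txn=BusRdX+Flush  M[L0]=3
step 4: P0: load  L2  ⟶  MIII  (L2)  txn=∅  M[L2]=60
step 5: P3: store L2 := 72  ⟶  IIIM  (L2)  txn=BusRdX+Flush  M[L2]=4
step 6: P3: store L2 := 16  ⟶  IIIM  (L2)  txn=∅  M[L2]=4
step 7: P2: store L2 := 25  ⟶  IIMI  (L2)  txn=BusRdX+Flush  M[L2]=16
step 8: P3: store L2 := 82  ⟶  IIIM  (L2)  txn=BusRdX+Flush  M[L2]=25
step 9: P0: load  L2  ⟶  SIIO  (L2)  txn=BusRd  M[L2]=25
step 10: P0: load  L4  ⟶  EIII  (L4)  txn=BusRd  M[L4]=40
step 11: P1: load  L2  ⟶  SSIO  (L2)  txn=BusRd  M[L2]=25
step 12: P3: store L5 := 6  ⟶  IIIM  (L5)  txn=BusRdX  M[L5]=50
step 13: P2: store L2 := 14  ⟶  IIMI  (L2)  txn=BusRdX+Flush  M[L2]=82
step 14: P3: load  L1  ⟶  IIIE  (L1)  txn=BusRd  M[L1]=70
step 15: P0: load  L2  ⟶  SIOI  (L2)  txn=BusRd  M[L2]=82

invalidations = 2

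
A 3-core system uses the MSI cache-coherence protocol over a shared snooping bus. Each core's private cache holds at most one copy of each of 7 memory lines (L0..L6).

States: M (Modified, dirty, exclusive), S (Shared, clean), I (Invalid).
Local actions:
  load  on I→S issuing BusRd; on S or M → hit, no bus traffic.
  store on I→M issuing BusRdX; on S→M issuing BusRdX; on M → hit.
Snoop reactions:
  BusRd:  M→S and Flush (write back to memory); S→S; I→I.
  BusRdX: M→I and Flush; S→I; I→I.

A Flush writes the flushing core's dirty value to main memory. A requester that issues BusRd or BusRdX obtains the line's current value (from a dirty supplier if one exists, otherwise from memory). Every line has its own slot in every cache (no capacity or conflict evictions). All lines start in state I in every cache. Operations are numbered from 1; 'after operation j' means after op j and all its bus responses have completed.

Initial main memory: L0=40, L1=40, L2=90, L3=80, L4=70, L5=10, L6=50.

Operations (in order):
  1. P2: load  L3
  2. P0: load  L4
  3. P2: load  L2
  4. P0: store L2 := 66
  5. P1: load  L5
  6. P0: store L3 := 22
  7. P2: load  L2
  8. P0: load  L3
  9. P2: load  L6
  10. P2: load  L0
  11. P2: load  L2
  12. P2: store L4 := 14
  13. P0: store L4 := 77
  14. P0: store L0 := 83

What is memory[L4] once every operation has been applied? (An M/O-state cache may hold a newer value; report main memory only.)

memory[L4] = 14

step 1: P2: load  L3  ⟶  IIS  (L3)  txn=BusRd  M[L3]=80
step 2: P0: load  L4  ⟶  SII  (L4)  txn=BusRd  M[L4]=70
step 3: P2: load  L2  ⟶  IIS  (L2)  txn=BusRd  M[L2]=90
step 4: P0: store L2 := 66  ⟶  MII  (L2)  txn=BusRdX  M[L2]=90
step 5: P1: load  L5  ⟶  ISI  (L5)  txn=BusRd  M[L5]=10
step 6: P0: store L3 := 22  ⟶  MII  (L3)  txn=BusRdX  M[L3]=80
step 7: P2: load  L2  ⟶  SIS  (L2)  txn=BusRd+Flush  M[L2]=66
step 8: P0: load  L3  ⟶  MII  (L3)  txn=∅  M[L3]=80
step 9: P2: load  L6  ⟶  IIS  (L6)  txn=BusRd  M[L6]=50
step 10: P2: load  L0  ⟶  IIS  (L0)  txn=BusRd  M[L0]=40
step 11: P2: load  L2  ⟶  SIS  (L2)  txn=∅  M[L2]=66
step 12: P2: store L4 := 14  ⟶  IIM  (L4)  txn=BusRdX  M[L4]=70
step 13: P0: store L4 := 77  ⟶  MII  (L4)  txn=BusRdX+Flush  M[L4]=14
step 14: P0: store L0 := 83  ⟶  MII  (L0)  txn=BusRdX  M[L0]=40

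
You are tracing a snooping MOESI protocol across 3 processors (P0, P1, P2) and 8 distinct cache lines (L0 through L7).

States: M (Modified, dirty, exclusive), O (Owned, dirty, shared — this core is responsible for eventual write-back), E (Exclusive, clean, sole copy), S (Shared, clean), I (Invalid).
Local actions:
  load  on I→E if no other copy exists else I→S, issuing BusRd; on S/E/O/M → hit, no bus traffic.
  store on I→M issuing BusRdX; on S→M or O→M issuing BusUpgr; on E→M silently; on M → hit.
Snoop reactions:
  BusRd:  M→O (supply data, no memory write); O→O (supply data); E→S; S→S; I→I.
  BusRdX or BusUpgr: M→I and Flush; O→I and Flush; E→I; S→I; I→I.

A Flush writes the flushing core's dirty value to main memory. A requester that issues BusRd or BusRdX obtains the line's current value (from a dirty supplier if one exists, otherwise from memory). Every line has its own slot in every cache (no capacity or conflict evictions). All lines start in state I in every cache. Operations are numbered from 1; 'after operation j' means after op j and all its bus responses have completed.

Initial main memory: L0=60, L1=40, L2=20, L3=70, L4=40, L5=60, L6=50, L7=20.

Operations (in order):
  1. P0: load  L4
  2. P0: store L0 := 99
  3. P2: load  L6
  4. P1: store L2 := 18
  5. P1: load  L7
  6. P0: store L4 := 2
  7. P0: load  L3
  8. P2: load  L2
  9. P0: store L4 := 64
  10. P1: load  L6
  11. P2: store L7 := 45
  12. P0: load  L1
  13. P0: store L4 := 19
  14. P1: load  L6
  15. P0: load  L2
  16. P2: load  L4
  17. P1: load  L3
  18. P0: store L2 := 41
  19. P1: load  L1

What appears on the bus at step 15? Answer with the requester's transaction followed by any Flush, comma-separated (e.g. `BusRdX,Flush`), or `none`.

step 1: P0: load  L4  ⟶  EII  (L4)  txn=BusRd  M[L4]=40
step 2: P0: store L0 := 99  ⟶  MII  (L0)  txn=BusRdX  M[L0]=60
step 3: P2: load  L6  ⟶  IIE  (L6)  txn=BusRd  M[L6]=50
step 4: P1: store L2 := 18  ⟶  IMI  (L2)  txn=BusRdX  M[L2]=20
step 5: P1: load  L7  ⟶  IEI  (L7)  txn=BusRd  M[L7]=20
step 6: P0: store L4 := 2  ⟶  MII  (L4)  txn=∅  M[L4]=40
step 7: P0: load  L3  ⟶  EII  (L3)  txn=BusRd  M[L3]=70
step 8: P2: load  L2  ⟶  IOS  (L2)  txn=BusRd  M[L2]=20
step 9: P0: store L4 := 64  ⟶  MII  (L4)  txn=∅  M[L4]=40
step 10: P1: load  L6  ⟶  ISS  (L6)  txn=BusRd  M[L6]=50
step 11: P2: store L7 := 45  ⟶  IIM  (L7)  txn=BusRdX  M[L7]=20
step 12: P0: load  L1  ⟶  EII  (L1)  txn=BusRd  M[L1]=40
step 13: P0: store L4 := 19  ⟶  MII  (L4)  txn=∅  M[L4]=40
step 14: P1: load  L6  ⟶  ISS  (L6)  txn=∅  M[L6]=50
step 15: P0: load  L2  ⟶  SOS  (L2)  txn=BusRd  M[L2]=20
step 16: P2: load  L4  ⟶  OIS  (L4)  txn=BusRd  M[L4]=40
step 17: P1: load  L3  ⟶  SSI  (L3)  txn=BusRd  M[L3]=70
step 18: P0: store L2 := 41  ⟶  MII  (L2)  txn=BusUpgr+Flush  M[L2]=18
step 19: P1: load  L1  ⟶  SSI  (L1)  txn=BusRd  M[L1]=40

bus = BusRd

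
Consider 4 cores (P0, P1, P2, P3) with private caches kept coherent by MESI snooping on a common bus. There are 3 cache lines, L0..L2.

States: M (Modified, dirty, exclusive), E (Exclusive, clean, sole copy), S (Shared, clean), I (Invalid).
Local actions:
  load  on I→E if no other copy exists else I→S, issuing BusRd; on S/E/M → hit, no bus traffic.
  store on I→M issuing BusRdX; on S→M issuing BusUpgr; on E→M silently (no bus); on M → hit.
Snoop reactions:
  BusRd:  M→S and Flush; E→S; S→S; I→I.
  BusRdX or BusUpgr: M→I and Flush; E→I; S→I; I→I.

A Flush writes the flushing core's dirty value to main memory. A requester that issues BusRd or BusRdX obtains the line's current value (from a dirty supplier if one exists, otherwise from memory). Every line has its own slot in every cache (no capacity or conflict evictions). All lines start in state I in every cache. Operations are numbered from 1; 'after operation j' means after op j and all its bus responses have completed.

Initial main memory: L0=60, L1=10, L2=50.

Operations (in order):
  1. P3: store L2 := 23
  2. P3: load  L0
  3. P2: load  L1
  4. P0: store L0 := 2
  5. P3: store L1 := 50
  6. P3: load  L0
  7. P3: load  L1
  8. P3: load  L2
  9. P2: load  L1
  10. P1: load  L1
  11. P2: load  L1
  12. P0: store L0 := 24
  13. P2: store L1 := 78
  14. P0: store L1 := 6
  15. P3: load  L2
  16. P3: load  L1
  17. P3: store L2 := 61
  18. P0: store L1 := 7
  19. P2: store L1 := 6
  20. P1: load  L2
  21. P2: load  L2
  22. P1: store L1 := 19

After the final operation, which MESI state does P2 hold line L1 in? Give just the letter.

state = I

step 1: P3: store L2 := 23  ⟶  IIIM  (L2)  txn=BusRdX  M[L2]=50
step 2: P3: load  L0  ⟶  IIIE  (L0)  txn=BusRd  M[L0]=60
step 3: P2: load  L1  ⟶  IIEI  (L1)  txn=BusRd  M[L1]=10
step 4: P0: store L0 := 2  ⟶  MIII  (L0)  txn=BusRdX  M[L0]=60
step 5: P3: store L1 := 50  ⟶  IIIM  (L1)  txn=BusRdX  M[L1]=10
step 6: P3: load  L0  ⟶  SIIS  (L0)  txn=BusRd+Flush  M[L0]=2
step 7: P3: load  L1  ⟶  IIIM  (L1)  txn=∅  M[L1]=10
step 8: P3: load  L2  ⟶  IIIM  (L2)  txn=∅  M[L2]=50
step 9: P2: load  L1  ⟶  IISS  (L1)  txn=BusRd+Flush  M[L1]=50
step 10: P1: load  L1  ⟶  ISSS  (L1)  txn=BusRd  M[L1]=50
step 11: P2: load  L1  ⟶  ISSS  (L1)  txn=∅  M[L1]=50
step 12: P0: store L0 := 24  ⟶  MIII  (L0)  txn=BusUpgr  M[L0]=2
step 13: P2: store L1 := 78  ⟶  IIMI  (L1)  txn=BusUpgr  M[L1]=50
step 14: P0: store L1 := 6  ⟶  MIII  (L1)  txn=BusRdX+Flush  M[L1]=78
step 15: P3: load  L2  ⟶  IIIM  (L2)  txn=∅  M[L2]=50
step 16: P3: load  L1  ⟶  SIIS  (L1)  txn=BusRd+Flush  M[L1]=6
step 17: P3: store L2 := 61  ⟶  IIIM  (L2)  txn=∅  M[L2]=50
step 18: P0: store L1 := 7  ⟶  MIII  (L1)  txn=BusUpgr  M[L1]=6
step 19: P2: store L1 := 6  ⟶  IIMI  (L1)  txn=BusRdX+Flush  M[L1]=7
step 20: P1: load  L2  ⟶  ISIS  (L2)  txn=BusRd+Flush  M[L2]=61
step 21: P2: load  L2  ⟶  ISSS  (L2)  txn=BusRd  M[L2]=61
step 22: P1: store L1 := 19  ⟶  IMII  (L1)  txn=BusRdX+Flush  M[L1]=6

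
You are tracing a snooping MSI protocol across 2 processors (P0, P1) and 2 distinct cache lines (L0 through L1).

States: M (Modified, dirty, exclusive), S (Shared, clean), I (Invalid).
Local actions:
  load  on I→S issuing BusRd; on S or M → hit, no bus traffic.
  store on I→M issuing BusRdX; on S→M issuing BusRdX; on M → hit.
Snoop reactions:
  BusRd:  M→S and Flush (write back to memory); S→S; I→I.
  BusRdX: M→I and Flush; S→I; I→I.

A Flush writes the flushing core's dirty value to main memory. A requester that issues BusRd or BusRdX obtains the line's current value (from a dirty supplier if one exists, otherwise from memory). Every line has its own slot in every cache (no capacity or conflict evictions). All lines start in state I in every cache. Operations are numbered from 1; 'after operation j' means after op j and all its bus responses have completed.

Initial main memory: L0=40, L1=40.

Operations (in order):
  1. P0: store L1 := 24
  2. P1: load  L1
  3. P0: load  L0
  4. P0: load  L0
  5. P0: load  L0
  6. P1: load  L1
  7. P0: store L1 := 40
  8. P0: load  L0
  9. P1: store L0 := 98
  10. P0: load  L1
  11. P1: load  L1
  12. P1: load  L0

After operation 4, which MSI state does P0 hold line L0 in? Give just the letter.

state = S

step 1: P0: store L1 := 24  ⟶  MI  (L1)  txn=BusRdX  M[L1]=40
step 2: P1: load  L1  ⟶  SS  (L1)  txn=BusRd+Flush  M[L1]=24
step 3: P0: load  L0  ⟶  SI  (L0)  txn=BusRd  M[L0]=40
step 4: P0: load  L0  ⟶  SI  (L0)  txn=∅  M[L0]=40
step 5: P0: load  L0  ⟶  SI  (L0)  txn=∅  M[L0]=40
step 6: P1: load  L1  ⟶  SS  (L1)  txn=∅  M[L1]=24
step 7: P0: store L1 := 40  ⟶  MI  (L1)  txn=BusRdX  M[L1]=24
step 8: P0: load  L0  ⟶  SI  (L0)  txn=∅  M[L0]=40
step 9: P1: store L0 := 98  ⟶  IM  (L0)  txn=BusRdX  M[L0]=40
step 10: P0: load  L1  ⟶  MI  (L1)  txn=∅  M[L1]=24
step 11: P1: load  L1  ⟶  SS  (L1)  txn=BusRd+Flush  M[L1]=40
step 12: P1: load  L0  ⟶  IM  (L0)  txn=∅  M[L0]=40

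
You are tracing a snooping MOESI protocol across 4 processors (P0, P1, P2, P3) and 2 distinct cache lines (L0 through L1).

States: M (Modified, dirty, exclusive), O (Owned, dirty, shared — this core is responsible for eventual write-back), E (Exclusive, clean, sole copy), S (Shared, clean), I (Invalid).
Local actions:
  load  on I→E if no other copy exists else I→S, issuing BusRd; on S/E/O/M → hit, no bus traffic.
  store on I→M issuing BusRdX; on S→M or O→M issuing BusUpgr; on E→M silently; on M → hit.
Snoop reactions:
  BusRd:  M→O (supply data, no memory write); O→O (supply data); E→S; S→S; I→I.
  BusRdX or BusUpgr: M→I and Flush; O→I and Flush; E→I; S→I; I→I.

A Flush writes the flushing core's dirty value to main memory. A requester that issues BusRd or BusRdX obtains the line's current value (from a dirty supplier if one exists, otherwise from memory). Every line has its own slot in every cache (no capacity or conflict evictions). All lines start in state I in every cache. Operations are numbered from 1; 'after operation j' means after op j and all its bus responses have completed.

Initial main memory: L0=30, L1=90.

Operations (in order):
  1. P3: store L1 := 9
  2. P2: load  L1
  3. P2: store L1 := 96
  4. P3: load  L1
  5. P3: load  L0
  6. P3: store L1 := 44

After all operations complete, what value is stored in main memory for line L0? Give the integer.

  op1 P3: store L1 := 9 → I/I/I/M on L1; bus BusRdX; mem=90
  op2 P2: load  L1 → I/I/S/O on L1; bus BusRd; mem=90
  op3 P2: store L1 := 96 → I/I/M/I on L1; bus BusUpgr Flush; mem=9
  op4 P3: load  L1 → I/I/O/S on L1; bus BusRd; mem=9
  op5 P3: load  L0 → I/I/I/E on L0; bus BusRd; mem=30
  op6 P3: store L1 := 44 → I/I/I/M on L1; bus BusUpgr Flush; mem=96

memory[L0] = 30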